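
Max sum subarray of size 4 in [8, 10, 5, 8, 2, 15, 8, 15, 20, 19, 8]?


[0:4]: 31
[1:5]: 25
[2:6]: 30
[3:7]: 33
[4:8]: 40
[5:9]: 58
[6:10]: 62
[7:11]: 62

Max: 62 at [6:10]


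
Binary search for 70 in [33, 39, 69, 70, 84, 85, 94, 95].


Step 1: lo=0, hi=7, mid=3, val=70

Found at index 3


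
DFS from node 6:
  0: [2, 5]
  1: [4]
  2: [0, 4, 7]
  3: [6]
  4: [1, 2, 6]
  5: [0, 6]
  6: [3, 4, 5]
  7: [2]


Visit 6, push [5, 4, 3]
Visit 3, push []
Visit 4, push [2, 1]
Visit 1, push []
Visit 2, push [7, 0]
Visit 0, push [5]
Visit 5, push []
Visit 7, push []

DFS order: [6, 3, 4, 1, 2, 0, 5, 7]


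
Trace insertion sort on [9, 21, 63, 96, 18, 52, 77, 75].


Initial: [9, 21, 63, 96, 18, 52, 77, 75]
Insert 21: [9, 21, 63, 96, 18, 52, 77, 75]
Insert 63: [9, 21, 63, 96, 18, 52, 77, 75]
Insert 96: [9, 21, 63, 96, 18, 52, 77, 75]
Insert 18: [9, 18, 21, 63, 96, 52, 77, 75]
Insert 52: [9, 18, 21, 52, 63, 96, 77, 75]
Insert 77: [9, 18, 21, 52, 63, 77, 96, 75]
Insert 75: [9, 18, 21, 52, 63, 75, 77, 96]

Sorted: [9, 18, 21, 52, 63, 75, 77, 96]


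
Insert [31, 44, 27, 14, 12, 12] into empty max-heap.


Insert 31: [31]
Insert 44: [44, 31]
Insert 27: [44, 31, 27]
Insert 14: [44, 31, 27, 14]
Insert 12: [44, 31, 27, 14, 12]
Insert 12: [44, 31, 27, 14, 12, 12]

Final heap: [44, 31, 27, 14, 12, 12]


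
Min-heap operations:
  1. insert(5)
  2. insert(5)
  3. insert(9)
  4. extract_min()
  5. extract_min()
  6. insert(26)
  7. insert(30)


insert(5) -> [5]
insert(5) -> [5, 5]
insert(9) -> [5, 5, 9]
extract_min()->5, [5, 9]
extract_min()->5, [9]
insert(26) -> [9, 26]
insert(30) -> [9, 26, 30]

Final heap: [9, 26, 30]


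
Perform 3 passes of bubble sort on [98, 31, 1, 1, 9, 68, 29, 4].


Initial: [98, 31, 1, 1, 9, 68, 29, 4]
Pass 1: [31, 1, 1, 9, 68, 29, 4, 98] (7 swaps)
Pass 2: [1, 1, 9, 31, 29, 4, 68, 98] (5 swaps)
Pass 3: [1, 1, 9, 29, 4, 31, 68, 98] (2 swaps)

After 3 passes: [1, 1, 9, 29, 4, 31, 68, 98]


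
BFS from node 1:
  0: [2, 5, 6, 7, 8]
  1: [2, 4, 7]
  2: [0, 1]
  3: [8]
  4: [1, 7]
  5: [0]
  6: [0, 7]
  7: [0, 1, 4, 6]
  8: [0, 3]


Visit 1, enqueue [2, 4, 7]
Visit 2, enqueue [0]
Visit 4, enqueue []
Visit 7, enqueue [6]
Visit 0, enqueue [5, 8]
Visit 6, enqueue []
Visit 5, enqueue []
Visit 8, enqueue [3]
Visit 3, enqueue []

BFS order: [1, 2, 4, 7, 0, 6, 5, 8, 3]


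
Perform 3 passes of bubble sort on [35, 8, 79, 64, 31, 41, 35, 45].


Initial: [35, 8, 79, 64, 31, 41, 35, 45]
Pass 1: [8, 35, 64, 31, 41, 35, 45, 79] (6 swaps)
Pass 2: [8, 35, 31, 41, 35, 45, 64, 79] (4 swaps)
Pass 3: [8, 31, 35, 35, 41, 45, 64, 79] (2 swaps)

After 3 passes: [8, 31, 35, 35, 41, 45, 64, 79]


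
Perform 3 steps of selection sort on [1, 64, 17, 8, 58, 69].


Initial: [1, 64, 17, 8, 58, 69]
Step 1: min=1 at 0
  Swap: [1, 64, 17, 8, 58, 69]
Step 2: min=8 at 3
  Swap: [1, 8, 17, 64, 58, 69]
Step 3: min=17 at 2
  Swap: [1, 8, 17, 64, 58, 69]

After 3 steps: [1, 8, 17, 64, 58, 69]


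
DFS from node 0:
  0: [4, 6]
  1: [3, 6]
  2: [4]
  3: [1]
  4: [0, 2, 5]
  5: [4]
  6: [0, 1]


Visit 0, push [6, 4]
Visit 4, push [5, 2]
Visit 2, push []
Visit 5, push []
Visit 6, push [1]
Visit 1, push [3]
Visit 3, push []

DFS order: [0, 4, 2, 5, 6, 1, 3]


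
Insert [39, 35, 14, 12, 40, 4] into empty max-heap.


Insert 39: [39]
Insert 35: [39, 35]
Insert 14: [39, 35, 14]
Insert 12: [39, 35, 14, 12]
Insert 40: [40, 39, 14, 12, 35]
Insert 4: [40, 39, 14, 12, 35, 4]

Final heap: [40, 39, 14, 12, 35, 4]


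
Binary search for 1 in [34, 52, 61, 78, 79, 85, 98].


Step 1: lo=0, hi=6, mid=3, val=78
Step 2: lo=0, hi=2, mid=1, val=52
Step 3: lo=0, hi=0, mid=0, val=34

Not found


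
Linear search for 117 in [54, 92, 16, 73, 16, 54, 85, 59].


i=0: 54!=117
i=1: 92!=117
i=2: 16!=117
i=3: 73!=117
i=4: 16!=117
i=5: 54!=117
i=6: 85!=117
i=7: 59!=117

Not found, 8 comps


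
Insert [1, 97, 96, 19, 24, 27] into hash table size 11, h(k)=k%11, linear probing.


Insert 1: h=1 -> slot 1
Insert 97: h=9 -> slot 9
Insert 96: h=8 -> slot 8
Insert 19: h=8, 2 probes -> slot 10
Insert 24: h=2 -> slot 2
Insert 27: h=5 -> slot 5

Table: [None, 1, 24, None, None, 27, None, None, 96, 97, 19]


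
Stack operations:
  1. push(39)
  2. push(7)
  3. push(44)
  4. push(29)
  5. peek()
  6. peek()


push(39) -> [39]
push(7) -> [39, 7]
push(44) -> [39, 7, 44]
push(29) -> [39, 7, 44, 29]
peek()->29
peek()->29

Final stack: [39, 7, 44, 29]


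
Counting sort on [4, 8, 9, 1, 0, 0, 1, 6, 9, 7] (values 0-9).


Input: [4, 8, 9, 1, 0, 0, 1, 6, 9, 7]
Counts: [2, 2, 0, 0, 1, 0, 1, 1, 1, 2]

Sorted: [0, 0, 1, 1, 4, 6, 7, 8, 9, 9]


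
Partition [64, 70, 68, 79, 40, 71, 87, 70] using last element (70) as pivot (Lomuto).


Pivot: 70
  64 <= 70: advance i (no swap)
  70 <= 70: advance i (no swap)
  68 <= 70: advance i (no swap)
  40 <= 70: swap -> [64, 70, 68, 40, 79, 71, 87, 70]
Place pivot at 4: [64, 70, 68, 40, 70, 71, 87, 79]

Partitioned: [64, 70, 68, 40, 70, 71, 87, 79]


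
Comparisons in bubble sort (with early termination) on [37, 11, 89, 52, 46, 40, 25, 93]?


Algorithm: bubble sort (with early termination)
Input: [37, 11, 89, 52, 46, 40, 25, 93]
Sorted: [11, 25, 37, 40, 46, 52, 89, 93]

27


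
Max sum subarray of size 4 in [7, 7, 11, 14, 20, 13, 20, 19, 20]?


[0:4]: 39
[1:5]: 52
[2:6]: 58
[3:7]: 67
[4:8]: 72
[5:9]: 72

Max: 72 at [4:8]


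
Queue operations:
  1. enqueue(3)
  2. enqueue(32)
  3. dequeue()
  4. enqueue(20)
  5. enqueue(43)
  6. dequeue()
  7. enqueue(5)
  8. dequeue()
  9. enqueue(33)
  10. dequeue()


enqueue(3) -> [3]
enqueue(32) -> [3, 32]
dequeue()->3, [32]
enqueue(20) -> [32, 20]
enqueue(43) -> [32, 20, 43]
dequeue()->32, [20, 43]
enqueue(5) -> [20, 43, 5]
dequeue()->20, [43, 5]
enqueue(33) -> [43, 5, 33]
dequeue()->43, [5, 33]

Final queue: [5, 33]


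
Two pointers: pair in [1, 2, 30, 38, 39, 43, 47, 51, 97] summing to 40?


lo=0(1)+hi=8(97)=98
lo=0(1)+hi=7(51)=52
lo=0(1)+hi=6(47)=48
lo=0(1)+hi=5(43)=44
lo=0(1)+hi=4(39)=40

Yes: 1+39=40


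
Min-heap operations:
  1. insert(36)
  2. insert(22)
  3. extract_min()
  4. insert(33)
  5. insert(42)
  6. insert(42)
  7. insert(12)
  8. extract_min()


insert(36) -> [36]
insert(22) -> [22, 36]
extract_min()->22, [36]
insert(33) -> [33, 36]
insert(42) -> [33, 36, 42]
insert(42) -> [33, 36, 42, 42]
insert(12) -> [12, 33, 42, 42, 36]
extract_min()->12, [33, 36, 42, 42]

Final heap: [33, 36, 42, 42]


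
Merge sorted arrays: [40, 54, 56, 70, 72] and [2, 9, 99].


Take 2 from B
Take 9 from B
Take 40 from A
Take 54 from A
Take 56 from A
Take 70 from A
Take 72 from A

Merged: [2, 9, 40, 54, 56, 70, 72, 99]


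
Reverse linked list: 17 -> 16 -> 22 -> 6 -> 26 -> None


Step 1: curr=17, set curr.next=prev(None) | reversed so far: 17
Step 2: curr=16, set curr.next=prev(17) | reversed so far: 16 -> 17
Step 3: curr=22, set curr.next=prev(16) | reversed so far: 22 -> 16 -> 17
Step 4: curr=6, set curr.next=prev(22) | reversed so far: 6 -> 22 -> 16 -> 17
Step 5: curr=26, set curr.next=prev(6) | reversed so far: 26 -> 6 -> 22 -> 16 -> 17

26 -> 6 -> 22 -> 16 -> 17 -> None


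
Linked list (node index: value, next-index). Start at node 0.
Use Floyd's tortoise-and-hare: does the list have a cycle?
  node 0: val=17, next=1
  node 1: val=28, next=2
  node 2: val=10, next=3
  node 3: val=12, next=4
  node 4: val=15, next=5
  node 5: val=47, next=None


Floyd's tortoise (slow, +1) and hare (fast, +2):
  init: slow=0, fast=0
  step 1: slow=1, fast=2
  step 2: slow=2, fast=4
  step 3: fast 4->5->None, no cycle

Cycle: no


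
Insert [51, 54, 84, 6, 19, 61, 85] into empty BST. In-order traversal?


Insert 51: root
Insert 54: R from 51
Insert 84: R from 51 -> R from 54
Insert 6: L from 51
Insert 19: L from 51 -> R from 6
Insert 61: R from 51 -> R from 54 -> L from 84
Insert 85: R from 51 -> R from 54 -> R from 84

In-order: [6, 19, 51, 54, 61, 84, 85]


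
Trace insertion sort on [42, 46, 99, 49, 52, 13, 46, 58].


Initial: [42, 46, 99, 49, 52, 13, 46, 58]
Insert 46: [42, 46, 99, 49, 52, 13, 46, 58]
Insert 99: [42, 46, 99, 49, 52, 13, 46, 58]
Insert 49: [42, 46, 49, 99, 52, 13, 46, 58]
Insert 52: [42, 46, 49, 52, 99, 13, 46, 58]
Insert 13: [13, 42, 46, 49, 52, 99, 46, 58]
Insert 46: [13, 42, 46, 46, 49, 52, 99, 58]
Insert 58: [13, 42, 46, 46, 49, 52, 58, 99]

Sorted: [13, 42, 46, 46, 49, 52, 58, 99]


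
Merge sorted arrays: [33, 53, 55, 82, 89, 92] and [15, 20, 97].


Take 15 from B
Take 20 from B
Take 33 from A
Take 53 from A
Take 55 from A
Take 82 from A
Take 89 from A
Take 92 from A

Merged: [15, 20, 33, 53, 55, 82, 89, 92, 97]


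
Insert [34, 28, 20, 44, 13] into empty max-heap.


Insert 34: [34]
Insert 28: [34, 28]
Insert 20: [34, 28, 20]
Insert 44: [44, 34, 20, 28]
Insert 13: [44, 34, 20, 28, 13]

Final heap: [44, 34, 20, 28, 13]


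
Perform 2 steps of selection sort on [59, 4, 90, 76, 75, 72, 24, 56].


Initial: [59, 4, 90, 76, 75, 72, 24, 56]
Step 1: min=4 at 1
  Swap: [4, 59, 90, 76, 75, 72, 24, 56]
Step 2: min=24 at 6
  Swap: [4, 24, 90, 76, 75, 72, 59, 56]

After 2 steps: [4, 24, 90, 76, 75, 72, 59, 56]


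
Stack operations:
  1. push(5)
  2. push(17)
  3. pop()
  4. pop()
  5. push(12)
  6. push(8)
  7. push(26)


push(5) -> [5]
push(17) -> [5, 17]
pop()->17, [5]
pop()->5, []
push(12) -> [12]
push(8) -> [12, 8]
push(26) -> [12, 8, 26]

Final stack: [12, 8, 26]


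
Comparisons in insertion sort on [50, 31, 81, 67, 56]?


Algorithm: insertion sort
Input: [50, 31, 81, 67, 56]
Sorted: [31, 50, 56, 67, 81]

7


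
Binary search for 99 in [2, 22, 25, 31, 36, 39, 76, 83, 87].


Step 1: lo=0, hi=8, mid=4, val=36
Step 2: lo=5, hi=8, mid=6, val=76
Step 3: lo=7, hi=8, mid=7, val=83
Step 4: lo=8, hi=8, mid=8, val=87

Not found


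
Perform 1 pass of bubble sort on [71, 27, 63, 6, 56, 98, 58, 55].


Initial: [71, 27, 63, 6, 56, 98, 58, 55]
Pass 1: [27, 63, 6, 56, 71, 58, 55, 98] (6 swaps)

After 1 pass: [27, 63, 6, 56, 71, 58, 55, 98]


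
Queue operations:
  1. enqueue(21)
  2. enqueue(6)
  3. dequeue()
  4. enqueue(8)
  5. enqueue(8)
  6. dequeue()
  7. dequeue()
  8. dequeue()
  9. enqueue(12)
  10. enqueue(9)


enqueue(21) -> [21]
enqueue(6) -> [21, 6]
dequeue()->21, [6]
enqueue(8) -> [6, 8]
enqueue(8) -> [6, 8, 8]
dequeue()->6, [8, 8]
dequeue()->8, [8]
dequeue()->8, []
enqueue(12) -> [12]
enqueue(9) -> [12, 9]

Final queue: [12, 9]


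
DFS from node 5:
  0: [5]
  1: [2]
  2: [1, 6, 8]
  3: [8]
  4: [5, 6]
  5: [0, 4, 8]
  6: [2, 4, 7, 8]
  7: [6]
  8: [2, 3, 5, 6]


Visit 5, push [8, 4, 0]
Visit 0, push []
Visit 4, push [6]
Visit 6, push [8, 7, 2]
Visit 2, push [8, 1]
Visit 1, push []
Visit 8, push [3]
Visit 3, push []
Visit 7, push []

DFS order: [5, 0, 4, 6, 2, 1, 8, 3, 7]


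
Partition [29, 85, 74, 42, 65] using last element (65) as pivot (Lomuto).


Pivot: 65
  29 <= 65: advance i (no swap)
  42 <= 65: swap -> [29, 42, 74, 85, 65]
Place pivot at 2: [29, 42, 65, 85, 74]

Partitioned: [29, 42, 65, 85, 74]


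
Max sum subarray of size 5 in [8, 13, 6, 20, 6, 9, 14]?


[0:5]: 53
[1:6]: 54
[2:7]: 55

Max: 55 at [2:7]


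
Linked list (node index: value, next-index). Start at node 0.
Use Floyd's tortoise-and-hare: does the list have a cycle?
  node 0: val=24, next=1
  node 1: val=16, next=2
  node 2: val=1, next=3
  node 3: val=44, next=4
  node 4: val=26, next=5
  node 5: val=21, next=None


Floyd's tortoise (slow, +1) and hare (fast, +2):
  init: slow=0, fast=0
  step 1: slow=1, fast=2
  step 2: slow=2, fast=4
  step 3: fast 4->5->None, no cycle

Cycle: no


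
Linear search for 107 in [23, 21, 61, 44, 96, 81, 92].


i=0: 23!=107
i=1: 21!=107
i=2: 61!=107
i=3: 44!=107
i=4: 96!=107
i=5: 81!=107
i=6: 92!=107

Not found, 7 comps


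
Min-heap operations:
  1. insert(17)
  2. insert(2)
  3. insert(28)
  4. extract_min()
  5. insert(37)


insert(17) -> [17]
insert(2) -> [2, 17]
insert(28) -> [2, 17, 28]
extract_min()->2, [17, 28]
insert(37) -> [17, 28, 37]

Final heap: [17, 28, 37]


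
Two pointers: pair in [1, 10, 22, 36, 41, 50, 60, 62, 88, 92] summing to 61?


lo=0(1)+hi=9(92)=93
lo=0(1)+hi=8(88)=89
lo=0(1)+hi=7(62)=63
lo=0(1)+hi=6(60)=61

Yes: 1+60=61


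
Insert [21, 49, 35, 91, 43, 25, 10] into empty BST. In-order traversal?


Insert 21: root
Insert 49: R from 21
Insert 35: R from 21 -> L from 49
Insert 91: R from 21 -> R from 49
Insert 43: R from 21 -> L from 49 -> R from 35
Insert 25: R from 21 -> L from 49 -> L from 35
Insert 10: L from 21

In-order: [10, 21, 25, 35, 43, 49, 91]


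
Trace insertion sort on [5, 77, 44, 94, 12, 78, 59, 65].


Initial: [5, 77, 44, 94, 12, 78, 59, 65]
Insert 77: [5, 77, 44, 94, 12, 78, 59, 65]
Insert 44: [5, 44, 77, 94, 12, 78, 59, 65]
Insert 94: [5, 44, 77, 94, 12, 78, 59, 65]
Insert 12: [5, 12, 44, 77, 94, 78, 59, 65]
Insert 78: [5, 12, 44, 77, 78, 94, 59, 65]
Insert 59: [5, 12, 44, 59, 77, 78, 94, 65]
Insert 65: [5, 12, 44, 59, 65, 77, 78, 94]

Sorted: [5, 12, 44, 59, 65, 77, 78, 94]


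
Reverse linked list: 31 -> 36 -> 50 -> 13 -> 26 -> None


Step 1: curr=31, set curr.next=prev(None) | reversed so far: 31
Step 2: curr=36, set curr.next=prev(31) | reversed so far: 36 -> 31
Step 3: curr=50, set curr.next=prev(36) | reversed so far: 50 -> 36 -> 31
Step 4: curr=13, set curr.next=prev(50) | reversed so far: 13 -> 50 -> 36 -> 31
Step 5: curr=26, set curr.next=prev(13) | reversed so far: 26 -> 13 -> 50 -> 36 -> 31

26 -> 13 -> 50 -> 36 -> 31 -> None


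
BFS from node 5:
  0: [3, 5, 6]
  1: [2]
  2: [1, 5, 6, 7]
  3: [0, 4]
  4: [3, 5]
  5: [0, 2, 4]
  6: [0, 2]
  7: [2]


Visit 5, enqueue [0, 2, 4]
Visit 0, enqueue [3, 6]
Visit 2, enqueue [1, 7]
Visit 4, enqueue []
Visit 3, enqueue []
Visit 6, enqueue []
Visit 1, enqueue []
Visit 7, enqueue []

BFS order: [5, 0, 2, 4, 3, 6, 1, 7]


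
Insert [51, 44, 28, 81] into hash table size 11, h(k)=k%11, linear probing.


Insert 51: h=7 -> slot 7
Insert 44: h=0 -> slot 0
Insert 28: h=6 -> slot 6
Insert 81: h=4 -> slot 4

Table: [44, None, None, None, 81, None, 28, 51, None, None, None]


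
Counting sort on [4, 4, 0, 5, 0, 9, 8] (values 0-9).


Input: [4, 4, 0, 5, 0, 9, 8]
Counts: [2, 0, 0, 0, 2, 1, 0, 0, 1, 1]

Sorted: [0, 0, 4, 4, 5, 8, 9]


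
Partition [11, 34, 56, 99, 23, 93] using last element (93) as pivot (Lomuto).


Pivot: 93
  11 <= 93: advance i (no swap)
  34 <= 93: advance i (no swap)
  56 <= 93: advance i (no swap)
  23 <= 93: swap -> [11, 34, 56, 23, 99, 93]
Place pivot at 4: [11, 34, 56, 23, 93, 99]

Partitioned: [11, 34, 56, 23, 93, 99]


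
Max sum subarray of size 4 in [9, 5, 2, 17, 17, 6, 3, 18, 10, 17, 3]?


[0:4]: 33
[1:5]: 41
[2:6]: 42
[3:7]: 43
[4:8]: 44
[5:9]: 37
[6:10]: 48
[7:11]: 48

Max: 48 at [6:10]


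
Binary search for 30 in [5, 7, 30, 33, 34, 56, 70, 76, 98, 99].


Step 1: lo=0, hi=9, mid=4, val=34
Step 2: lo=0, hi=3, mid=1, val=7
Step 3: lo=2, hi=3, mid=2, val=30

Found at index 2


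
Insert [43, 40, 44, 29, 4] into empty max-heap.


Insert 43: [43]
Insert 40: [43, 40]
Insert 44: [44, 40, 43]
Insert 29: [44, 40, 43, 29]
Insert 4: [44, 40, 43, 29, 4]

Final heap: [44, 40, 43, 29, 4]


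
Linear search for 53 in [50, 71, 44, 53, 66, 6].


i=0: 50!=53
i=1: 71!=53
i=2: 44!=53
i=3: 53==53 found!

Found at 3, 4 comps


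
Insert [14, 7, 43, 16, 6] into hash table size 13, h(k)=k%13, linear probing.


Insert 14: h=1 -> slot 1
Insert 7: h=7 -> slot 7
Insert 43: h=4 -> slot 4
Insert 16: h=3 -> slot 3
Insert 6: h=6 -> slot 6

Table: [None, 14, None, 16, 43, None, 6, 7, None, None, None, None, None]


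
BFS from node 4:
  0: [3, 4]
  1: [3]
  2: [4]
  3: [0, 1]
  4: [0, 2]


Visit 4, enqueue [0, 2]
Visit 0, enqueue [3]
Visit 2, enqueue []
Visit 3, enqueue [1]
Visit 1, enqueue []

BFS order: [4, 0, 2, 3, 1]


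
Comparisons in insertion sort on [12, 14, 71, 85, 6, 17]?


Algorithm: insertion sort
Input: [12, 14, 71, 85, 6, 17]
Sorted: [6, 12, 14, 17, 71, 85]

10


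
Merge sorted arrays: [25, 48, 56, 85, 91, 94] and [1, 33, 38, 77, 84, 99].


Take 1 from B
Take 25 from A
Take 33 from B
Take 38 from B
Take 48 from A
Take 56 from A
Take 77 from B
Take 84 from B
Take 85 from A
Take 91 from A
Take 94 from A

Merged: [1, 25, 33, 38, 48, 56, 77, 84, 85, 91, 94, 99]


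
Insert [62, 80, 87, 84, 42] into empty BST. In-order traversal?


Insert 62: root
Insert 80: R from 62
Insert 87: R from 62 -> R from 80
Insert 84: R from 62 -> R from 80 -> L from 87
Insert 42: L from 62

In-order: [42, 62, 80, 84, 87]


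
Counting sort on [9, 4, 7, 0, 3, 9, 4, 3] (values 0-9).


Input: [9, 4, 7, 0, 3, 9, 4, 3]
Counts: [1, 0, 0, 2, 2, 0, 0, 1, 0, 2]

Sorted: [0, 3, 3, 4, 4, 7, 9, 9]


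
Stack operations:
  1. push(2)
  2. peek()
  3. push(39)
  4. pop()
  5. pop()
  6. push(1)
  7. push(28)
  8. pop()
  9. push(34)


push(2) -> [2]
peek()->2
push(39) -> [2, 39]
pop()->39, [2]
pop()->2, []
push(1) -> [1]
push(28) -> [1, 28]
pop()->28, [1]
push(34) -> [1, 34]

Final stack: [1, 34]


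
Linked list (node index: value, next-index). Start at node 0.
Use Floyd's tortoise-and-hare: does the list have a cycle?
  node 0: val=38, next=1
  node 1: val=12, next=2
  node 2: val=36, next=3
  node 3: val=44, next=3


Floyd's tortoise (slow, +1) and hare (fast, +2):
  init: slow=0, fast=0
  step 1: slow=1, fast=2
  step 2: slow=2, fast=3
  step 3: slow=3, fast=3
  slow == fast at node 3: cycle detected

Cycle: yes


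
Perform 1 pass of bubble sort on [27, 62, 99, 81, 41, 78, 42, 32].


Initial: [27, 62, 99, 81, 41, 78, 42, 32]
Pass 1: [27, 62, 81, 41, 78, 42, 32, 99] (5 swaps)

After 1 pass: [27, 62, 81, 41, 78, 42, 32, 99]


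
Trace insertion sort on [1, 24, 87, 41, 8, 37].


Initial: [1, 24, 87, 41, 8, 37]
Insert 24: [1, 24, 87, 41, 8, 37]
Insert 87: [1, 24, 87, 41, 8, 37]
Insert 41: [1, 24, 41, 87, 8, 37]
Insert 8: [1, 8, 24, 41, 87, 37]
Insert 37: [1, 8, 24, 37, 41, 87]

Sorted: [1, 8, 24, 37, 41, 87]


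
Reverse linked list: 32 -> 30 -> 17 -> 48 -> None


Step 1: curr=32, set curr.next=prev(None) | reversed so far: 32
Step 2: curr=30, set curr.next=prev(32) | reversed so far: 30 -> 32
Step 3: curr=17, set curr.next=prev(30) | reversed so far: 17 -> 30 -> 32
Step 4: curr=48, set curr.next=prev(17) | reversed so far: 48 -> 17 -> 30 -> 32

48 -> 17 -> 30 -> 32 -> None


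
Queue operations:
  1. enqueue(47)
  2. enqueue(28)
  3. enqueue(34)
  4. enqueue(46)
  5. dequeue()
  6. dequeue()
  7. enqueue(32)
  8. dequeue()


enqueue(47) -> [47]
enqueue(28) -> [47, 28]
enqueue(34) -> [47, 28, 34]
enqueue(46) -> [47, 28, 34, 46]
dequeue()->47, [28, 34, 46]
dequeue()->28, [34, 46]
enqueue(32) -> [34, 46, 32]
dequeue()->34, [46, 32]

Final queue: [46, 32]


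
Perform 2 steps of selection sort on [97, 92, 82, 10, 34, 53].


Initial: [97, 92, 82, 10, 34, 53]
Step 1: min=10 at 3
  Swap: [10, 92, 82, 97, 34, 53]
Step 2: min=34 at 4
  Swap: [10, 34, 82, 97, 92, 53]

After 2 steps: [10, 34, 82, 97, 92, 53]


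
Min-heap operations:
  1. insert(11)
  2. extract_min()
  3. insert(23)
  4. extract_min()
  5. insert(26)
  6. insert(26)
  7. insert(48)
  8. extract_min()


insert(11) -> [11]
extract_min()->11, []
insert(23) -> [23]
extract_min()->23, []
insert(26) -> [26]
insert(26) -> [26, 26]
insert(48) -> [26, 26, 48]
extract_min()->26, [26, 48]

Final heap: [26, 48]


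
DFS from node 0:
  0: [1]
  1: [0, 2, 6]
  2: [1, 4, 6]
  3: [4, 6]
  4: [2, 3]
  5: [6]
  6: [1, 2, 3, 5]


Visit 0, push [1]
Visit 1, push [6, 2]
Visit 2, push [6, 4]
Visit 4, push [3]
Visit 3, push [6]
Visit 6, push [5]
Visit 5, push []

DFS order: [0, 1, 2, 4, 3, 6, 5]


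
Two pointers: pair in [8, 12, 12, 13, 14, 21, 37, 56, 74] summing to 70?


lo=0(8)+hi=8(74)=82
lo=0(8)+hi=7(56)=64
lo=1(12)+hi=7(56)=68
lo=2(12)+hi=7(56)=68
lo=3(13)+hi=7(56)=69
lo=4(14)+hi=7(56)=70

Yes: 14+56=70


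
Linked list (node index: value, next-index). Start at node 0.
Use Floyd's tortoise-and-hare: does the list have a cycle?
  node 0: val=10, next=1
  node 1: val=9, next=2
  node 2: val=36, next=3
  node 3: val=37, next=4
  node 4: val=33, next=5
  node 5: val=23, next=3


Floyd's tortoise (slow, +1) and hare (fast, +2):
  init: slow=0, fast=0
  step 1: slow=1, fast=2
  step 2: slow=2, fast=4
  step 3: slow=3, fast=3
  slow == fast at node 3: cycle detected

Cycle: yes


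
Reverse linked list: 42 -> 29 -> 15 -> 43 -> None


Step 1: curr=42, set curr.next=prev(None) | reversed so far: 42
Step 2: curr=29, set curr.next=prev(42) | reversed so far: 29 -> 42
Step 3: curr=15, set curr.next=prev(29) | reversed so far: 15 -> 29 -> 42
Step 4: curr=43, set curr.next=prev(15) | reversed so far: 43 -> 15 -> 29 -> 42

43 -> 15 -> 29 -> 42 -> None


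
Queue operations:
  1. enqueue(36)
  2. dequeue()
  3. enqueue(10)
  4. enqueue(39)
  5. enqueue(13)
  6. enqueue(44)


enqueue(36) -> [36]
dequeue()->36, []
enqueue(10) -> [10]
enqueue(39) -> [10, 39]
enqueue(13) -> [10, 39, 13]
enqueue(44) -> [10, 39, 13, 44]

Final queue: [10, 39, 13, 44]


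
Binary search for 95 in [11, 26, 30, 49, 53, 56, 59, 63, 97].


Step 1: lo=0, hi=8, mid=4, val=53
Step 2: lo=5, hi=8, mid=6, val=59
Step 3: lo=7, hi=8, mid=7, val=63
Step 4: lo=8, hi=8, mid=8, val=97

Not found


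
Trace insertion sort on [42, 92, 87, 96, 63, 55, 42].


Initial: [42, 92, 87, 96, 63, 55, 42]
Insert 92: [42, 92, 87, 96, 63, 55, 42]
Insert 87: [42, 87, 92, 96, 63, 55, 42]
Insert 96: [42, 87, 92, 96, 63, 55, 42]
Insert 63: [42, 63, 87, 92, 96, 55, 42]
Insert 55: [42, 55, 63, 87, 92, 96, 42]
Insert 42: [42, 42, 55, 63, 87, 92, 96]

Sorted: [42, 42, 55, 63, 87, 92, 96]


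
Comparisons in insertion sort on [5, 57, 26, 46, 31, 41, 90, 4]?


Algorithm: insertion sort
Input: [5, 57, 26, 46, 31, 41, 90, 4]
Sorted: [4, 5, 26, 31, 41, 46, 57, 90]

19


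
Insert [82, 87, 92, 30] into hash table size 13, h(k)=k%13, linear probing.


Insert 82: h=4 -> slot 4
Insert 87: h=9 -> slot 9
Insert 92: h=1 -> slot 1
Insert 30: h=4, 1 probes -> slot 5

Table: [None, 92, None, None, 82, 30, None, None, None, 87, None, None, None]


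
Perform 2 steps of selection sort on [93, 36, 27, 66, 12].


Initial: [93, 36, 27, 66, 12]
Step 1: min=12 at 4
  Swap: [12, 36, 27, 66, 93]
Step 2: min=27 at 2
  Swap: [12, 27, 36, 66, 93]

After 2 steps: [12, 27, 36, 66, 93]


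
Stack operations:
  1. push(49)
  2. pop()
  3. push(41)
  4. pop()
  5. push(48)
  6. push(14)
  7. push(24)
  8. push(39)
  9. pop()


push(49) -> [49]
pop()->49, []
push(41) -> [41]
pop()->41, []
push(48) -> [48]
push(14) -> [48, 14]
push(24) -> [48, 14, 24]
push(39) -> [48, 14, 24, 39]
pop()->39, [48, 14, 24]

Final stack: [48, 14, 24]


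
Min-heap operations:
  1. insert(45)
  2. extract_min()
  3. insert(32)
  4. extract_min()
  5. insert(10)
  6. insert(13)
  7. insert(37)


insert(45) -> [45]
extract_min()->45, []
insert(32) -> [32]
extract_min()->32, []
insert(10) -> [10]
insert(13) -> [10, 13]
insert(37) -> [10, 13, 37]

Final heap: [10, 13, 37]


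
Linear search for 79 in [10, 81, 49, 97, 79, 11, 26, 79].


i=0: 10!=79
i=1: 81!=79
i=2: 49!=79
i=3: 97!=79
i=4: 79==79 found!

Found at 4, 5 comps


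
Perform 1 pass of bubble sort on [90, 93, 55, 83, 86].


Initial: [90, 93, 55, 83, 86]
Pass 1: [90, 55, 83, 86, 93] (3 swaps)

After 1 pass: [90, 55, 83, 86, 93]


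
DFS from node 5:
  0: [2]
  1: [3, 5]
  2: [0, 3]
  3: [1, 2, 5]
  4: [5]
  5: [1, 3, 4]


Visit 5, push [4, 3, 1]
Visit 1, push [3]
Visit 3, push [2]
Visit 2, push [0]
Visit 0, push []
Visit 4, push []

DFS order: [5, 1, 3, 2, 0, 4]


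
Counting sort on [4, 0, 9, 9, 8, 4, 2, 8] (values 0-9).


Input: [4, 0, 9, 9, 8, 4, 2, 8]
Counts: [1, 0, 1, 0, 2, 0, 0, 0, 2, 2]

Sorted: [0, 2, 4, 4, 8, 8, 9, 9]


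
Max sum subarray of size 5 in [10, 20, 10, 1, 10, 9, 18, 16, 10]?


[0:5]: 51
[1:6]: 50
[2:7]: 48
[3:8]: 54
[4:9]: 63

Max: 63 at [4:9]


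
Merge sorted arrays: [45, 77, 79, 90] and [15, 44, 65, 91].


Take 15 from B
Take 44 from B
Take 45 from A
Take 65 from B
Take 77 from A
Take 79 from A
Take 90 from A

Merged: [15, 44, 45, 65, 77, 79, 90, 91]


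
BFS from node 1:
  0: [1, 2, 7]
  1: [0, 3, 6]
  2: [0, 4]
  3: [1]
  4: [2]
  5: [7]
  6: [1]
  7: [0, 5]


Visit 1, enqueue [0, 3, 6]
Visit 0, enqueue [2, 7]
Visit 3, enqueue []
Visit 6, enqueue []
Visit 2, enqueue [4]
Visit 7, enqueue [5]
Visit 4, enqueue []
Visit 5, enqueue []

BFS order: [1, 0, 3, 6, 2, 7, 4, 5]


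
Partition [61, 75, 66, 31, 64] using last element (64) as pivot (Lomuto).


Pivot: 64
  61 <= 64: advance i (no swap)
  31 <= 64: swap -> [61, 31, 66, 75, 64]
Place pivot at 2: [61, 31, 64, 75, 66]

Partitioned: [61, 31, 64, 75, 66]


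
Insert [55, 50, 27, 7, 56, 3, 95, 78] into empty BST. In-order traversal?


Insert 55: root
Insert 50: L from 55
Insert 27: L from 55 -> L from 50
Insert 7: L from 55 -> L from 50 -> L from 27
Insert 56: R from 55
Insert 3: L from 55 -> L from 50 -> L from 27 -> L from 7
Insert 95: R from 55 -> R from 56
Insert 78: R from 55 -> R from 56 -> L from 95

In-order: [3, 7, 27, 50, 55, 56, 78, 95]


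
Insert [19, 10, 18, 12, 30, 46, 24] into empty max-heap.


Insert 19: [19]
Insert 10: [19, 10]
Insert 18: [19, 10, 18]
Insert 12: [19, 12, 18, 10]
Insert 30: [30, 19, 18, 10, 12]
Insert 46: [46, 19, 30, 10, 12, 18]
Insert 24: [46, 19, 30, 10, 12, 18, 24]

Final heap: [46, 19, 30, 10, 12, 18, 24]


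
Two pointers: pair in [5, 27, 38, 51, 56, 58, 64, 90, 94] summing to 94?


lo=0(5)+hi=8(94)=99
lo=0(5)+hi=7(90)=95
lo=0(5)+hi=6(64)=69
lo=1(27)+hi=6(64)=91
lo=2(38)+hi=6(64)=102
lo=2(38)+hi=5(58)=96
lo=2(38)+hi=4(56)=94

Yes: 38+56=94


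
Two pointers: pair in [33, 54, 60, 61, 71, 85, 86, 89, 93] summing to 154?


lo=0(33)+hi=8(93)=126
lo=1(54)+hi=8(93)=147
lo=2(60)+hi=8(93)=153
lo=3(61)+hi=8(93)=154

Yes: 61+93=154


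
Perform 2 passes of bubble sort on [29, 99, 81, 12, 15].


Initial: [29, 99, 81, 12, 15]
Pass 1: [29, 81, 12, 15, 99] (3 swaps)
Pass 2: [29, 12, 15, 81, 99] (2 swaps)

After 2 passes: [29, 12, 15, 81, 99]


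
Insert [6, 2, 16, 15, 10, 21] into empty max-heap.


Insert 6: [6]
Insert 2: [6, 2]
Insert 16: [16, 2, 6]
Insert 15: [16, 15, 6, 2]
Insert 10: [16, 15, 6, 2, 10]
Insert 21: [21, 15, 16, 2, 10, 6]

Final heap: [21, 15, 16, 2, 10, 6]


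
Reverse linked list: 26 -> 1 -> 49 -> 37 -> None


Step 1: curr=26, set curr.next=prev(None) | reversed so far: 26
Step 2: curr=1, set curr.next=prev(26) | reversed so far: 1 -> 26
Step 3: curr=49, set curr.next=prev(1) | reversed so far: 49 -> 1 -> 26
Step 4: curr=37, set curr.next=prev(49) | reversed so far: 37 -> 49 -> 1 -> 26

37 -> 49 -> 1 -> 26 -> None


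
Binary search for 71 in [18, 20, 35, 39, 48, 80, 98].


Step 1: lo=0, hi=6, mid=3, val=39
Step 2: lo=4, hi=6, mid=5, val=80
Step 3: lo=4, hi=4, mid=4, val=48

Not found


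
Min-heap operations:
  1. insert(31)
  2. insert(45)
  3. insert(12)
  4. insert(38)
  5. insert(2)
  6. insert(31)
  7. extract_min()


insert(31) -> [31]
insert(45) -> [31, 45]
insert(12) -> [12, 45, 31]
insert(38) -> [12, 38, 31, 45]
insert(2) -> [2, 12, 31, 45, 38]
insert(31) -> [2, 12, 31, 45, 38, 31]
extract_min()->2, [12, 31, 31, 45, 38]

Final heap: [12, 31, 31, 45, 38]


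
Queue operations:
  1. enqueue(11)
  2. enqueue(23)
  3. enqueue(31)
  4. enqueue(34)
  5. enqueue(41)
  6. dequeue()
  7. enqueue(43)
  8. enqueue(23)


enqueue(11) -> [11]
enqueue(23) -> [11, 23]
enqueue(31) -> [11, 23, 31]
enqueue(34) -> [11, 23, 31, 34]
enqueue(41) -> [11, 23, 31, 34, 41]
dequeue()->11, [23, 31, 34, 41]
enqueue(43) -> [23, 31, 34, 41, 43]
enqueue(23) -> [23, 31, 34, 41, 43, 23]

Final queue: [23, 31, 34, 41, 43, 23]


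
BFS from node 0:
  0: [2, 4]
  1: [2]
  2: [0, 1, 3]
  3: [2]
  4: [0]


Visit 0, enqueue [2, 4]
Visit 2, enqueue [1, 3]
Visit 4, enqueue []
Visit 1, enqueue []
Visit 3, enqueue []

BFS order: [0, 2, 4, 1, 3]


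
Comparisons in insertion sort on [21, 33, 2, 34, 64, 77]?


Algorithm: insertion sort
Input: [21, 33, 2, 34, 64, 77]
Sorted: [2, 21, 33, 34, 64, 77]

6


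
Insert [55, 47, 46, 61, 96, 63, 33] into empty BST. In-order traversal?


Insert 55: root
Insert 47: L from 55
Insert 46: L from 55 -> L from 47
Insert 61: R from 55
Insert 96: R from 55 -> R from 61
Insert 63: R from 55 -> R from 61 -> L from 96
Insert 33: L from 55 -> L from 47 -> L from 46

In-order: [33, 46, 47, 55, 61, 63, 96]


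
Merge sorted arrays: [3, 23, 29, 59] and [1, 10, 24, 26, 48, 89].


Take 1 from B
Take 3 from A
Take 10 from B
Take 23 from A
Take 24 from B
Take 26 from B
Take 29 from A
Take 48 from B
Take 59 from A

Merged: [1, 3, 10, 23, 24, 26, 29, 48, 59, 89]


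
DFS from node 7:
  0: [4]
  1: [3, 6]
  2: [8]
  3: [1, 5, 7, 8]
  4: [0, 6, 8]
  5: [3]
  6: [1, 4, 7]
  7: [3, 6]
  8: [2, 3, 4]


Visit 7, push [6, 3]
Visit 3, push [8, 5, 1]
Visit 1, push [6]
Visit 6, push [4]
Visit 4, push [8, 0]
Visit 0, push []
Visit 8, push [2]
Visit 2, push []
Visit 5, push []

DFS order: [7, 3, 1, 6, 4, 0, 8, 2, 5]


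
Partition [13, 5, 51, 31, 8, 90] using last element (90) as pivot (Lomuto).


Pivot: 90
  13 <= 90: advance i (no swap)
  5 <= 90: advance i (no swap)
  51 <= 90: advance i (no swap)
  31 <= 90: advance i (no swap)
  8 <= 90: advance i (no swap)
Place pivot at 5: [13, 5, 51, 31, 8, 90]

Partitioned: [13, 5, 51, 31, 8, 90]


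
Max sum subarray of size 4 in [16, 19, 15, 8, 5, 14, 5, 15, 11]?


[0:4]: 58
[1:5]: 47
[2:6]: 42
[3:7]: 32
[4:8]: 39
[5:9]: 45

Max: 58 at [0:4]


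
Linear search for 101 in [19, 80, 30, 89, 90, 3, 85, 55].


i=0: 19!=101
i=1: 80!=101
i=2: 30!=101
i=3: 89!=101
i=4: 90!=101
i=5: 3!=101
i=6: 85!=101
i=7: 55!=101

Not found, 8 comps


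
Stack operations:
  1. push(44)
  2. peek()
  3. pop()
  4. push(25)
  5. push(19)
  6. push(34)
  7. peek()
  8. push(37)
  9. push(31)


push(44) -> [44]
peek()->44
pop()->44, []
push(25) -> [25]
push(19) -> [25, 19]
push(34) -> [25, 19, 34]
peek()->34
push(37) -> [25, 19, 34, 37]
push(31) -> [25, 19, 34, 37, 31]

Final stack: [25, 19, 34, 37, 31]


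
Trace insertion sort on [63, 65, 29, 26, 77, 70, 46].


Initial: [63, 65, 29, 26, 77, 70, 46]
Insert 65: [63, 65, 29, 26, 77, 70, 46]
Insert 29: [29, 63, 65, 26, 77, 70, 46]
Insert 26: [26, 29, 63, 65, 77, 70, 46]
Insert 77: [26, 29, 63, 65, 77, 70, 46]
Insert 70: [26, 29, 63, 65, 70, 77, 46]
Insert 46: [26, 29, 46, 63, 65, 70, 77]

Sorted: [26, 29, 46, 63, 65, 70, 77]


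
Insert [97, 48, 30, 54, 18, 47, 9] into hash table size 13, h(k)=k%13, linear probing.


Insert 97: h=6 -> slot 6
Insert 48: h=9 -> slot 9
Insert 30: h=4 -> slot 4
Insert 54: h=2 -> slot 2
Insert 18: h=5 -> slot 5
Insert 47: h=8 -> slot 8
Insert 9: h=9, 1 probes -> slot 10

Table: [None, None, 54, None, 30, 18, 97, None, 47, 48, 9, None, None]


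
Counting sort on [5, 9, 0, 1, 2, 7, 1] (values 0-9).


Input: [5, 9, 0, 1, 2, 7, 1]
Counts: [1, 2, 1, 0, 0, 1, 0, 1, 0, 1]

Sorted: [0, 1, 1, 2, 5, 7, 9]


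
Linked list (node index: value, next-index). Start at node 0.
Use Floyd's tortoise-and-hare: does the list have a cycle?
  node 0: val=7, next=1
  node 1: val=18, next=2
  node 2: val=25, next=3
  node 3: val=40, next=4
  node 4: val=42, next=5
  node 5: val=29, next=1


Floyd's tortoise (slow, +1) and hare (fast, +2):
  init: slow=0, fast=0
  step 1: slow=1, fast=2
  step 2: slow=2, fast=4
  step 3: slow=3, fast=1
  step 4: slow=4, fast=3
  step 5: slow=5, fast=5
  slow == fast at node 5: cycle detected

Cycle: yes


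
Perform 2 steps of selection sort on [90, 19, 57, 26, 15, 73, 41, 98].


Initial: [90, 19, 57, 26, 15, 73, 41, 98]
Step 1: min=15 at 4
  Swap: [15, 19, 57, 26, 90, 73, 41, 98]
Step 2: min=19 at 1
  Swap: [15, 19, 57, 26, 90, 73, 41, 98]

After 2 steps: [15, 19, 57, 26, 90, 73, 41, 98]


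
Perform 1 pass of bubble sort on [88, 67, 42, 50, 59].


Initial: [88, 67, 42, 50, 59]
Pass 1: [67, 42, 50, 59, 88] (4 swaps)

After 1 pass: [67, 42, 50, 59, 88]


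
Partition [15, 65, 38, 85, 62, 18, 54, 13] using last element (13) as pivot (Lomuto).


Pivot: 13
Place pivot at 0: [13, 65, 38, 85, 62, 18, 54, 15]

Partitioned: [13, 65, 38, 85, 62, 18, 54, 15]


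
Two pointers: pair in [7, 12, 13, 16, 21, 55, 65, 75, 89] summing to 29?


lo=0(7)+hi=8(89)=96
lo=0(7)+hi=7(75)=82
lo=0(7)+hi=6(65)=72
lo=0(7)+hi=5(55)=62
lo=0(7)+hi=4(21)=28
lo=1(12)+hi=4(21)=33
lo=1(12)+hi=3(16)=28
lo=2(13)+hi=3(16)=29

Yes: 13+16=29


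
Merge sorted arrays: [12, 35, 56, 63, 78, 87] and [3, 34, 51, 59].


Take 3 from B
Take 12 from A
Take 34 from B
Take 35 from A
Take 51 from B
Take 56 from A
Take 59 from B

Merged: [3, 12, 34, 35, 51, 56, 59, 63, 78, 87]


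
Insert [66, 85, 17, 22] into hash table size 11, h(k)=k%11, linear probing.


Insert 66: h=0 -> slot 0
Insert 85: h=8 -> slot 8
Insert 17: h=6 -> slot 6
Insert 22: h=0, 1 probes -> slot 1

Table: [66, 22, None, None, None, None, 17, None, 85, None, None]


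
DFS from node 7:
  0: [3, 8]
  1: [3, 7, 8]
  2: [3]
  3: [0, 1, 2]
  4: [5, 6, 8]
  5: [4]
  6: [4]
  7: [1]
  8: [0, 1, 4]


Visit 7, push [1]
Visit 1, push [8, 3]
Visit 3, push [2, 0]
Visit 0, push [8]
Visit 8, push [4]
Visit 4, push [6, 5]
Visit 5, push []
Visit 6, push []
Visit 2, push []

DFS order: [7, 1, 3, 0, 8, 4, 5, 6, 2]


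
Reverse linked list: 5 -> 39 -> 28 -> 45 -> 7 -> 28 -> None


Step 1: curr=5, set curr.next=prev(None) | reversed so far: 5
Step 2: curr=39, set curr.next=prev(5) | reversed so far: 39 -> 5
Step 3: curr=28, set curr.next=prev(39) | reversed so far: 28 -> 39 -> 5
Step 4: curr=45, set curr.next=prev(28) | reversed so far: 45 -> 28 -> 39 -> 5
Step 5: curr=7, set curr.next=prev(45) | reversed so far: 7 -> 45 -> 28 -> 39 -> 5
Step 6: curr=28, set curr.next=prev(7) | reversed so far: 28 -> 7 -> 45 -> 28 -> 39 -> 5

28 -> 7 -> 45 -> 28 -> 39 -> 5 -> None


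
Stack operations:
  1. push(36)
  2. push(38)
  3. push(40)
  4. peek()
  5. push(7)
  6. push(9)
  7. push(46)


push(36) -> [36]
push(38) -> [36, 38]
push(40) -> [36, 38, 40]
peek()->40
push(7) -> [36, 38, 40, 7]
push(9) -> [36, 38, 40, 7, 9]
push(46) -> [36, 38, 40, 7, 9, 46]

Final stack: [36, 38, 40, 7, 9, 46]


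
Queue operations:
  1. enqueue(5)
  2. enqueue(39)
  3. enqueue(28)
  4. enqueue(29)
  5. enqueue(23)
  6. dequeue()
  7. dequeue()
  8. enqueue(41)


enqueue(5) -> [5]
enqueue(39) -> [5, 39]
enqueue(28) -> [5, 39, 28]
enqueue(29) -> [5, 39, 28, 29]
enqueue(23) -> [5, 39, 28, 29, 23]
dequeue()->5, [39, 28, 29, 23]
dequeue()->39, [28, 29, 23]
enqueue(41) -> [28, 29, 23, 41]

Final queue: [28, 29, 23, 41]


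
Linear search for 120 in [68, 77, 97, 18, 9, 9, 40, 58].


i=0: 68!=120
i=1: 77!=120
i=2: 97!=120
i=3: 18!=120
i=4: 9!=120
i=5: 9!=120
i=6: 40!=120
i=7: 58!=120

Not found, 8 comps


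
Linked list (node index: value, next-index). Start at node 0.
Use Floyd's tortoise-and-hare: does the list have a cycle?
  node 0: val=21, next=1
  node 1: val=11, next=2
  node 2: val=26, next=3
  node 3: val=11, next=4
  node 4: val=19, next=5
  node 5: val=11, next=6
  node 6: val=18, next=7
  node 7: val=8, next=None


Floyd's tortoise (slow, +1) and hare (fast, +2):
  init: slow=0, fast=0
  step 1: slow=1, fast=2
  step 2: slow=2, fast=4
  step 3: slow=3, fast=6
  step 4: fast 6->7->None, no cycle

Cycle: no


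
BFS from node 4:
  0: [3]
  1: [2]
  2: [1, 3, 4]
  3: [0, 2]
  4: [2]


Visit 4, enqueue [2]
Visit 2, enqueue [1, 3]
Visit 1, enqueue []
Visit 3, enqueue [0]
Visit 0, enqueue []

BFS order: [4, 2, 1, 3, 0]


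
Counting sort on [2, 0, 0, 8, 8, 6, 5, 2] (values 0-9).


Input: [2, 0, 0, 8, 8, 6, 5, 2]
Counts: [2, 0, 2, 0, 0, 1, 1, 0, 2, 0]

Sorted: [0, 0, 2, 2, 5, 6, 8, 8]


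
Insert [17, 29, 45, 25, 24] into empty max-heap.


Insert 17: [17]
Insert 29: [29, 17]
Insert 45: [45, 17, 29]
Insert 25: [45, 25, 29, 17]
Insert 24: [45, 25, 29, 17, 24]

Final heap: [45, 25, 29, 17, 24]


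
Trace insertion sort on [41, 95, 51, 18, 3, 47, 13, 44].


Initial: [41, 95, 51, 18, 3, 47, 13, 44]
Insert 95: [41, 95, 51, 18, 3, 47, 13, 44]
Insert 51: [41, 51, 95, 18, 3, 47, 13, 44]
Insert 18: [18, 41, 51, 95, 3, 47, 13, 44]
Insert 3: [3, 18, 41, 51, 95, 47, 13, 44]
Insert 47: [3, 18, 41, 47, 51, 95, 13, 44]
Insert 13: [3, 13, 18, 41, 47, 51, 95, 44]
Insert 44: [3, 13, 18, 41, 44, 47, 51, 95]

Sorted: [3, 13, 18, 41, 44, 47, 51, 95]


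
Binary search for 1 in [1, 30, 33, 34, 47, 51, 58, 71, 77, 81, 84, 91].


Step 1: lo=0, hi=11, mid=5, val=51
Step 2: lo=0, hi=4, mid=2, val=33
Step 3: lo=0, hi=1, mid=0, val=1

Found at index 0


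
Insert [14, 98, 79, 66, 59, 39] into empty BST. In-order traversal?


Insert 14: root
Insert 98: R from 14
Insert 79: R from 14 -> L from 98
Insert 66: R from 14 -> L from 98 -> L from 79
Insert 59: R from 14 -> L from 98 -> L from 79 -> L from 66
Insert 39: R from 14 -> L from 98 -> L from 79 -> L from 66 -> L from 59

In-order: [14, 39, 59, 66, 79, 98]


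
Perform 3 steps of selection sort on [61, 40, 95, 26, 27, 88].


Initial: [61, 40, 95, 26, 27, 88]
Step 1: min=26 at 3
  Swap: [26, 40, 95, 61, 27, 88]
Step 2: min=27 at 4
  Swap: [26, 27, 95, 61, 40, 88]
Step 3: min=40 at 4
  Swap: [26, 27, 40, 61, 95, 88]

After 3 steps: [26, 27, 40, 61, 95, 88]


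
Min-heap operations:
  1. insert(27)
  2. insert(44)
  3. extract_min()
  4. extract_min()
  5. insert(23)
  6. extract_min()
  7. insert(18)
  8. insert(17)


insert(27) -> [27]
insert(44) -> [27, 44]
extract_min()->27, [44]
extract_min()->44, []
insert(23) -> [23]
extract_min()->23, []
insert(18) -> [18]
insert(17) -> [17, 18]

Final heap: [17, 18]


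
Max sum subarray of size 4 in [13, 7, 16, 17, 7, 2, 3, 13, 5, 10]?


[0:4]: 53
[1:5]: 47
[2:6]: 42
[3:7]: 29
[4:8]: 25
[5:9]: 23
[6:10]: 31

Max: 53 at [0:4]


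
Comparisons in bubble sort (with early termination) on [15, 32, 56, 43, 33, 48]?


Algorithm: bubble sort (with early termination)
Input: [15, 32, 56, 43, 33, 48]
Sorted: [15, 32, 33, 43, 48, 56]

12


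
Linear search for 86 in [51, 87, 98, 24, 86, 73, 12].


i=0: 51!=86
i=1: 87!=86
i=2: 98!=86
i=3: 24!=86
i=4: 86==86 found!

Found at 4, 5 comps


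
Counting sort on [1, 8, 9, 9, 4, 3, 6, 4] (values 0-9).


Input: [1, 8, 9, 9, 4, 3, 6, 4]
Counts: [0, 1, 0, 1, 2, 0, 1, 0, 1, 2]

Sorted: [1, 3, 4, 4, 6, 8, 9, 9]


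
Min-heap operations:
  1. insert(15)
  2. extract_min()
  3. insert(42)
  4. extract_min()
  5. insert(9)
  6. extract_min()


insert(15) -> [15]
extract_min()->15, []
insert(42) -> [42]
extract_min()->42, []
insert(9) -> [9]
extract_min()->9, []

Final heap: []


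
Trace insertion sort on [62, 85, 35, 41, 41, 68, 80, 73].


Initial: [62, 85, 35, 41, 41, 68, 80, 73]
Insert 85: [62, 85, 35, 41, 41, 68, 80, 73]
Insert 35: [35, 62, 85, 41, 41, 68, 80, 73]
Insert 41: [35, 41, 62, 85, 41, 68, 80, 73]
Insert 41: [35, 41, 41, 62, 85, 68, 80, 73]
Insert 68: [35, 41, 41, 62, 68, 85, 80, 73]
Insert 80: [35, 41, 41, 62, 68, 80, 85, 73]
Insert 73: [35, 41, 41, 62, 68, 73, 80, 85]

Sorted: [35, 41, 41, 62, 68, 73, 80, 85]


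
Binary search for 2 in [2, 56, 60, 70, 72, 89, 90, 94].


Step 1: lo=0, hi=7, mid=3, val=70
Step 2: lo=0, hi=2, mid=1, val=56
Step 3: lo=0, hi=0, mid=0, val=2

Found at index 0


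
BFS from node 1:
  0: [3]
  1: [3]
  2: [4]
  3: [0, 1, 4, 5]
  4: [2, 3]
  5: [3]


Visit 1, enqueue [3]
Visit 3, enqueue [0, 4, 5]
Visit 0, enqueue []
Visit 4, enqueue [2]
Visit 5, enqueue []
Visit 2, enqueue []

BFS order: [1, 3, 0, 4, 5, 2]


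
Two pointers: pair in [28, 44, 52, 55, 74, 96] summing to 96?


lo=0(28)+hi=5(96)=124
lo=0(28)+hi=4(74)=102
lo=0(28)+hi=3(55)=83
lo=1(44)+hi=3(55)=99
lo=1(44)+hi=2(52)=96

Yes: 44+52=96


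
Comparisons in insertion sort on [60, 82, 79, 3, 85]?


Algorithm: insertion sort
Input: [60, 82, 79, 3, 85]
Sorted: [3, 60, 79, 82, 85]

7


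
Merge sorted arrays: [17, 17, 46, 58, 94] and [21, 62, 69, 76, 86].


Take 17 from A
Take 17 from A
Take 21 from B
Take 46 from A
Take 58 from A
Take 62 from B
Take 69 from B
Take 76 from B
Take 86 from B

Merged: [17, 17, 21, 46, 58, 62, 69, 76, 86, 94]
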